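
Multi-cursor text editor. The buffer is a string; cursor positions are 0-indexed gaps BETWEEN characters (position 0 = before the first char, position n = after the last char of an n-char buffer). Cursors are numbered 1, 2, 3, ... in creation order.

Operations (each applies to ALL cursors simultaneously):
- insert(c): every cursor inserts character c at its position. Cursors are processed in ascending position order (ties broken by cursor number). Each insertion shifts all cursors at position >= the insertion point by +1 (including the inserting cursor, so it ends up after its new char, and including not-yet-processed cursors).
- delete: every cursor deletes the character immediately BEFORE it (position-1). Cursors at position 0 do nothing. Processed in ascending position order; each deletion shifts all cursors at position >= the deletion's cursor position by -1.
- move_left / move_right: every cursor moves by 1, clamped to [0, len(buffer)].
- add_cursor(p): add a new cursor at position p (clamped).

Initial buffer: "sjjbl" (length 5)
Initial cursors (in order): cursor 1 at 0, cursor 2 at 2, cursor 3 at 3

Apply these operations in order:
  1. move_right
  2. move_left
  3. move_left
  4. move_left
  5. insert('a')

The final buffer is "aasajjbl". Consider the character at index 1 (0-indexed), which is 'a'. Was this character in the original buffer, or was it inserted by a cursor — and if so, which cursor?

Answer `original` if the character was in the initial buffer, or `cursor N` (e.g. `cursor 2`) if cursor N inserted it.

Answer: cursor 2

Derivation:
After op 1 (move_right): buffer="sjjbl" (len 5), cursors c1@1 c2@3 c3@4, authorship .....
After op 2 (move_left): buffer="sjjbl" (len 5), cursors c1@0 c2@2 c3@3, authorship .....
After op 3 (move_left): buffer="sjjbl" (len 5), cursors c1@0 c2@1 c3@2, authorship .....
After op 4 (move_left): buffer="sjjbl" (len 5), cursors c1@0 c2@0 c3@1, authorship .....
After op 5 (insert('a')): buffer="aasajjbl" (len 8), cursors c1@2 c2@2 c3@4, authorship 12.3....
Authorship (.=original, N=cursor N): 1 2 . 3 . . . .
Index 1: author = 2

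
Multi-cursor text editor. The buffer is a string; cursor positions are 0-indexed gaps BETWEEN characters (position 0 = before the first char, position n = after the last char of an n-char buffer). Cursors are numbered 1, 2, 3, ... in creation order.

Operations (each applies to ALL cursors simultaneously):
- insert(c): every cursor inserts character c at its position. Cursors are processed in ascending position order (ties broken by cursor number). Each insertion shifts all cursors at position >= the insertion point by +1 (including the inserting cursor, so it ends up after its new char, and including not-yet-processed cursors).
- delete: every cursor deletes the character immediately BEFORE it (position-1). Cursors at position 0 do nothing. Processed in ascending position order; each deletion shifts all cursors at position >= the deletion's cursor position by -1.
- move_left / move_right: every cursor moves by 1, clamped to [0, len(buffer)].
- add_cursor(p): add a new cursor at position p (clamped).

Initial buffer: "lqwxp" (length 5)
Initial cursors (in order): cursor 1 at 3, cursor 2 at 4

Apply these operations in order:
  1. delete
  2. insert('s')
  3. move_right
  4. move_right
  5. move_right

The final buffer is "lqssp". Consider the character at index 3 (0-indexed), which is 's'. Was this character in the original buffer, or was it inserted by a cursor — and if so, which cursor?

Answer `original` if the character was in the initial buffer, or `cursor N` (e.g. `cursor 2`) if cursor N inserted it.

After op 1 (delete): buffer="lqp" (len 3), cursors c1@2 c2@2, authorship ...
After op 2 (insert('s')): buffer="lqssp" (len 5), cursors c1@4 c2@4, authorship ..12.
After op 3 (move_right): buffer="lqssp" (len 5), cursors c1@5 c2@5, authorship ..12.
After op 4 (move_right): buffer="lqssp" (len 5), cursors c1@5 c2@5, authorship ..12.
After op 5 (move_right): buffer="lqssp" (len 5), cursors c1@5 c2@5, authorship ..12.
Authorship (.=original, N=cursor N): . . 1 2 .
Index 3: author = 2

Answer: cursor 2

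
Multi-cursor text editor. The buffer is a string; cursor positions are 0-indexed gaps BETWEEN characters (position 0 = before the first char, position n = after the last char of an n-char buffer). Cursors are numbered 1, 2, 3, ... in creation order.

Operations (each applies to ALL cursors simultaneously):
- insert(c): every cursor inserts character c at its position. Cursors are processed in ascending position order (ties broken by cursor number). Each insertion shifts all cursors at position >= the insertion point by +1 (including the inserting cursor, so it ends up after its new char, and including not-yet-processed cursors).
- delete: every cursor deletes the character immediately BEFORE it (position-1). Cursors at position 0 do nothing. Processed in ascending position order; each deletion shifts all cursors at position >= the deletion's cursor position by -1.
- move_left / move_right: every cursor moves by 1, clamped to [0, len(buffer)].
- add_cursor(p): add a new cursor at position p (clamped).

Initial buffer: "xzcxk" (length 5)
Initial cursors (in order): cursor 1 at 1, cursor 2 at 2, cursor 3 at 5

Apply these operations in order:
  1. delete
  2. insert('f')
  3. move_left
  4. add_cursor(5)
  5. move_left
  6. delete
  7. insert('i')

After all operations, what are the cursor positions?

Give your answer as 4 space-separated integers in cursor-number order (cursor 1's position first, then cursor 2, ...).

After op 1 (delete): buffer="cx" (len 2), cursors c1@0 c2@0 c3@2, authorship ..
After op 2 (insert('f')): buffer="ffcxf" (len 5), cursors c1@2 c2@2 c3@5, authorship 12..3
After op 3 (move_left): buffer="ffcxf" (len 5), cursors c1@1 c2@1 c3@4, authorship 12..3
After op 4 (add_cursor(5)): buffer="ffcxf" (len 5), cursors c1@1 c2@1 c3@4 c4@5, authorship 12..3
After op 5 (move_left): buffer="ffcxf" (len 5), cursors c1@0 c2@0 c3@3 c4@4, authorship 12..3
After op 6 (delete): buffer="fff" (len 3), cursors c1@0 c2@0 c3@2 c4@2, authorship 123
After op 7 (insert('i')): buffer="iiffiif" (len 7), cursors c1@2 c2@2 c3@6 c4@6, authorship 1212343

Answer: 2 2 6 6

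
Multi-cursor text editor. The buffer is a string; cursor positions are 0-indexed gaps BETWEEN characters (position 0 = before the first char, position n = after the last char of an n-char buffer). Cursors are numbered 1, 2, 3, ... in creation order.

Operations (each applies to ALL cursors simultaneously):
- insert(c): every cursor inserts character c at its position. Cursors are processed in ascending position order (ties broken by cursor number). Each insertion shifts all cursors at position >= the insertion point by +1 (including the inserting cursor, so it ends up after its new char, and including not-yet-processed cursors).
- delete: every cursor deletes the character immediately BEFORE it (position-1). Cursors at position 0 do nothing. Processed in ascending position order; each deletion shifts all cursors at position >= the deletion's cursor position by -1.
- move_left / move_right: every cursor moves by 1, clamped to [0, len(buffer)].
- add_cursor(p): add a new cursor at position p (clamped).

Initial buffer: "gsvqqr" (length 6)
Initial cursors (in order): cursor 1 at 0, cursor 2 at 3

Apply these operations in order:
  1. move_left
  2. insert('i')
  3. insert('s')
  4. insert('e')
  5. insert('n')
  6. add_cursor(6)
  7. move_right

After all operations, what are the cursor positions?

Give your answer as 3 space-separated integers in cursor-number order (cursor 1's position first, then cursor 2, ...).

After op 1 (move_left): buffer="gsvqqr" (len 6), cursors c1@0 c2@2, authorship ......
After op 2 (insert('i')): buffer="igsivqqr" (len 8), cursors c1@1 c2@4, authorship 1..2....
After op 3 (insert('s')): buffer="isgsisvqqr" (len 10), cursors c1@2 c2@6, authorship 11..22....
After op 4 (insert('e')): buffer="isegsisevqqr" (len 12), cursors c1@3 c2@8, authorship 111..222....
After op 5 (insert('n')): buffer="isengsisenvqqr" (len 14), cursors c1@4 c2@10, authorship 1111..2222....
After op 6 (add_cursor(6)): buffer="isengsisenvqqr" (len 14), cursors c1@4 c3@6 c2@10, authorship 1111..2222....
After op 7 (move_right): buffer="isengsisenvqqr" (len 14), cursors c1@5 c3@7 c2@11, authorship 1111..2222....

Answer: 5 11 7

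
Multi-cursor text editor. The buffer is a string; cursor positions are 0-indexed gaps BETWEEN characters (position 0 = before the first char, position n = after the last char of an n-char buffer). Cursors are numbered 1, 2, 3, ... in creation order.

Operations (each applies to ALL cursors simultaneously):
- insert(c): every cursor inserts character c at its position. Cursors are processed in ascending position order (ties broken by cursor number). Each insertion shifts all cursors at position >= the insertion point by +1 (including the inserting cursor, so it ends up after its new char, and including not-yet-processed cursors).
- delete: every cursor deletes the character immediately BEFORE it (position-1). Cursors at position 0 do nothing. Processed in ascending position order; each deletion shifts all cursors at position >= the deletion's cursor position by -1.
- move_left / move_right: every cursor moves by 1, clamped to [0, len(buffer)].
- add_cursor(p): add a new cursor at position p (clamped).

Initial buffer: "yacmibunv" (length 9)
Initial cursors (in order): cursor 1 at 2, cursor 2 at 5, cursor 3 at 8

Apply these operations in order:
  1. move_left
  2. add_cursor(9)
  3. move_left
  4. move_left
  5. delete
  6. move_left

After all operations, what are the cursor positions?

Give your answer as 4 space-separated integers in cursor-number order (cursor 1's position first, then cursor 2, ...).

After op 1 (move_left): buffer="yacmibunv" (len 9), cursors c1@1 c2@4 c3@7, authorship .........
After op 2 (add_cursor(9)): buffer="yacmibunv" (len 9), cursors c1@1 c2@4 c3@7 c4@9, authorship .........
After op 3 (move_left): buffer="yacmibunv" (len 9), cursors c1@0 c2@3 c3@6 c4@8, authorship .........
After op 4 (move_left): buffer="yacmibunv" (len 9), cursors c1@0 c2@2 c3@5 c4@7, authorship .........
After op 5 (delete): buffer="ycmbnv" (len 6), cursors c1@0 c2@1 c3@3 c4@4, authorship ......
After op 6 (move_left): buffer="ycmbnv" (len 6), cursors c1@0 c2@0 c3@2 c4@3, authorship ......

Answer: 0 0 2 3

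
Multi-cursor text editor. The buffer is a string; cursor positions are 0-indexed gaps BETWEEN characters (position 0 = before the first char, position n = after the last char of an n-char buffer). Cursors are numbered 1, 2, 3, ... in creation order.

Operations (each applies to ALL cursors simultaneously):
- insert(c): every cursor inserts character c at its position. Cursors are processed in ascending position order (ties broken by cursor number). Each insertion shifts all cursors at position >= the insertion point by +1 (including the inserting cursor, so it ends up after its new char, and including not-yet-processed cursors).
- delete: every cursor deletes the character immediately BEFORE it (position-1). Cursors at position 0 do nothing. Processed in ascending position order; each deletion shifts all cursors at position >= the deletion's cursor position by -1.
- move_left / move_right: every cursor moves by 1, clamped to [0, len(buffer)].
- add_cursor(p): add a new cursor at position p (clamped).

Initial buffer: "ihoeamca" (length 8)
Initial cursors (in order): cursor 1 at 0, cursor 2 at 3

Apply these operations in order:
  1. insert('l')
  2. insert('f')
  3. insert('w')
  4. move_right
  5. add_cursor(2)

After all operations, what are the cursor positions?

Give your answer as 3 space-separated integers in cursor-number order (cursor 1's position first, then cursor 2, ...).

After op 1 (insert('l')): buffer="liholeamca" (len 10), cursors c1@1 c2@5, authorship 1...2.....
After op 2 (insert('f')): buffer="lfiholfeamca" (len 12), cursors c1@2 c2@7, authorship 11...22.....
After op 3 (insert('w')): buffer="lfwiholfweamca" (len 14), cursors c1@3 c2@9, authorship 111...222.....
After op 4 (move_right): buffer="lfwiholfweamca" (len 14), cursors c1@4 c2@10, authorship 111...222.....
After op 5 (add_cursor(2)): buffer="lfwiholfweamca" (len 14), cursors c3@2 c1@4 c2@10, authorship 111...222.....

Answer: 4 10 2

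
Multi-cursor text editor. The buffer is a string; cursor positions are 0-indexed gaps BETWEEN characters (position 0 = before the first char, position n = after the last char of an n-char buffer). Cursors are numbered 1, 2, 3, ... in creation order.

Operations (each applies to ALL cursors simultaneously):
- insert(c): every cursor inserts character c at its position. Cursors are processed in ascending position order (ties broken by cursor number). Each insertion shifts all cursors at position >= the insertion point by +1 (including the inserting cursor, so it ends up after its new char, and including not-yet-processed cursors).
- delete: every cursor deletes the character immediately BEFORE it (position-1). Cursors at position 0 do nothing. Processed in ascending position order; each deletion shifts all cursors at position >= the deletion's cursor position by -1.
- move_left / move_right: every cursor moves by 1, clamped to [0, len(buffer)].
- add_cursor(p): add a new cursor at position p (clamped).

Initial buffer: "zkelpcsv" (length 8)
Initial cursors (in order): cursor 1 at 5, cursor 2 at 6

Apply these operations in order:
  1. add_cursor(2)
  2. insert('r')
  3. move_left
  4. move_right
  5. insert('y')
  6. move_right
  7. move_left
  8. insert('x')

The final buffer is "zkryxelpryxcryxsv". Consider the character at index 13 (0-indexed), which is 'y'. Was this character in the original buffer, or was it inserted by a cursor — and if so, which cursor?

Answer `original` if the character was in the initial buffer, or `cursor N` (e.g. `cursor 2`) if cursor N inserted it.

After op 1 (add_cursor(2)): buffer="zkelpcsv" (len 8), cursors c3@2 c1@5 c2@6, authorship ........
After op 2 (insert('r')): buffer="zkrelprcrsv" (len 11), cursors c3@3 c1@7 c2@9, authorship ..3...1.2..
After op 3 (move_left): buffer="zkrelprcrsv" (len 11), cursors c3@2 c1@6 c2@8, authorship ..3...1.2..
After op 4 (move_right): buffer="zkrelprcrsv" (len 11), cursors c3@3 c1@7 c2@9, authorship ..3...1.2..
After op 5 (insert('y')): buffer="zkryelprycrysv" (len 14), cursors c3@4 c1@9 c2@12, authorship ..33...11.22..
After op 6 (move_right): buffer="zkryelprycrysv" (len 14), cursors c3@5 c1@10 c2@13, authorship ..33...11.22..
After op 7 (move_left): buffer="zkryelprycrysv" (len 14), cursors c3@4 c1@9 c2@12, authorship ..33...11.22..
After op 8 (insert('x')): buffer="zkryxelpryxcryxsv" (len 17), cursors c3@5 c1@11 c2@15, authorship ..333...111.222..
Authorship (.=original, N=cursor N): . . 3 3 3 . . . 1 1 1 . 2 2 2 . .
Index 13: author = 2

Answer: cursor 2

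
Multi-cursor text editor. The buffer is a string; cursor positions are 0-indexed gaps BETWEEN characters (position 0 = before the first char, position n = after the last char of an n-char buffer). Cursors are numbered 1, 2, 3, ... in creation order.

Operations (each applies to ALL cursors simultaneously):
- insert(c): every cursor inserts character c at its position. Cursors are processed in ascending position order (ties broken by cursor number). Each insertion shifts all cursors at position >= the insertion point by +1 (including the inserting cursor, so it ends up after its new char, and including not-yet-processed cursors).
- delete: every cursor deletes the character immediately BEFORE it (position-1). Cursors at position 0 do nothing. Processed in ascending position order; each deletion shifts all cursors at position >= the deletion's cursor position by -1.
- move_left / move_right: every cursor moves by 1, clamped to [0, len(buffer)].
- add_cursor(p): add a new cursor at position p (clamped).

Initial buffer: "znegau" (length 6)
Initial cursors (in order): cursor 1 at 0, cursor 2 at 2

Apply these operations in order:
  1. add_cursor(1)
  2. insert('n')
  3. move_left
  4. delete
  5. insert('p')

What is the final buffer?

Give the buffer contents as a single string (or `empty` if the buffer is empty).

After op 1 (add_cursor(1)): buffer="znegau" (len 6), cursors c1@0 c3@1 c2@2, authorship ......
After op 2 (insert('n')): buffer="nznnnegau" (len 9), cursors c1@1 c3@3 c2@5, authorship 1.3.2....
After op 3 (move_left): buffer="nznnnegau" (len 9), cursors c1@0 c3@2 c2@4, authorship 1.3.2....
After op 4 (delete): buffer="nnnegau" (len 7), cursors c1@0 c3@1 c2@2, authorship 132....
After op 5 (insert('p')): buffer="pnpnpnegau" (len 10), cursors c1@1 c3@3 c2@5, authorship 113322....

Answer: pnpnpnegau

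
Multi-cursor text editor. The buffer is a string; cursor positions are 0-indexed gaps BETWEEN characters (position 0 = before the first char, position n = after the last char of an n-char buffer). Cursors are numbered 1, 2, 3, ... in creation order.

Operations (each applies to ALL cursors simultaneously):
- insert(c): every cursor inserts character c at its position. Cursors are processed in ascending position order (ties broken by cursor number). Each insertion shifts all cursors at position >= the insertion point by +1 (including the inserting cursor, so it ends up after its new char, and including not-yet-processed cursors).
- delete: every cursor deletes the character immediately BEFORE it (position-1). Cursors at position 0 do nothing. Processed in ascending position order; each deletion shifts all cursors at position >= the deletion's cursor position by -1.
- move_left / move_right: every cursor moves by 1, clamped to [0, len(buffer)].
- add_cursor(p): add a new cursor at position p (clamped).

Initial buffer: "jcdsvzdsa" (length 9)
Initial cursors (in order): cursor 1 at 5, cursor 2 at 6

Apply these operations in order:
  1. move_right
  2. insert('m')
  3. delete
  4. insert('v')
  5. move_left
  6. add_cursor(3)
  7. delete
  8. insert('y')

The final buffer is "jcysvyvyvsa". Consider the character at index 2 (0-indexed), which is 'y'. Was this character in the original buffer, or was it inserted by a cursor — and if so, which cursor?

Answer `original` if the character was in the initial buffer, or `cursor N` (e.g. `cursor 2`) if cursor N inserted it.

Answer: cursor 3

Derivation:
After op 1 (move_right): buffer="jcdsvzdsa" (len 9), cursors c1@6 c2@7, authorship .........
After op 2 (insert('m')): buffer="jcdsvzmdmsa" (len 11), cursors c1@7 c2@9, authorship ......1.2..
After op 3 (delete): buffer="jcdsvzdsa" (len 9), cursors c1@6 c2@7, authorship .........
After op 4 (insert('v')): buffer="jcdsvzvdvsa" (len 11), cursors c1@7 c2@9, authorship ......1.2..
After op 5 (move_left): buffer="jcdsvzvdvsa" (len 11), cursors c1@6 c2@8, authorship ......1.2..
After op 6 (add_cursor(3)): buffer="jcdsvzvdvsa" (len 11), cursors c3@3 c1@6 c2@8, authorship ......1.2..
After op 7 (delete): buffer="jcsvvvsa" (len 8), cursors c3@2 c1@4 c2@5, authorship ....12..
After op 8 (insert('y')): buffer="jcysvyvyvsa" (len 11), cursors c3@3 c1@6 c2@8, authorship ..3..1122..
Authorship (.=original, N=cursor N): . . 3 . . 1 1 2 2 . .
Index 2: author = 3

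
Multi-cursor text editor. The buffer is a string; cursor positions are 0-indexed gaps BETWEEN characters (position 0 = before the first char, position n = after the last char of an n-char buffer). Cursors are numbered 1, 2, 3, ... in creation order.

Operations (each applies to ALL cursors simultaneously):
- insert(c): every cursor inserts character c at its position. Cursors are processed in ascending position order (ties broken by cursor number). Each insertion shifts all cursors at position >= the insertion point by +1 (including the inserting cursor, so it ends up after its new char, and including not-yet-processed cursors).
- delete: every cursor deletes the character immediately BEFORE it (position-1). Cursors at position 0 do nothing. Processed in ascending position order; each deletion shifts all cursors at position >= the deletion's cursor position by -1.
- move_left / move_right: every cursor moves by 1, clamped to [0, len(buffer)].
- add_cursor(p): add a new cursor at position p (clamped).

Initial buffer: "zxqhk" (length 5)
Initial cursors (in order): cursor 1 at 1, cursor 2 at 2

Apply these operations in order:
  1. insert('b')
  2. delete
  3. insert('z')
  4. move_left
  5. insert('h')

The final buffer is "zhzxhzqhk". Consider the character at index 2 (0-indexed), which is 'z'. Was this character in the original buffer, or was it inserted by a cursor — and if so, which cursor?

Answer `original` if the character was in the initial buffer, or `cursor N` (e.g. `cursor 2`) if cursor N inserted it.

After op 1 (insert('b')): buffer="zbxbqhk" (len 7), cursors c1@2 c2@4, authorship .1.2...
After op 2 (delete): buffer="zxqhk" (len 5), cursors c1@1 c2@2, authorship .....
After op 3 (insert('z')): buffer="zzxzqhk" (len 7), cursors c1@2 c2@4, authorship .1.2...
After op 4 (move_left): buffer="zzxzqhk" (len 7), cursors c1@1 c2@3, authorship .1.2...
After op 5 (insert('h')): buffer="zhzxhzqhk" (len 9), cursors c1@2 c2@5, authorship .11.22...
Authorship (.=original, N=cursor N): . 1 1 . 2 2 . . .
Index 2: author = 1

Answer: cursor 1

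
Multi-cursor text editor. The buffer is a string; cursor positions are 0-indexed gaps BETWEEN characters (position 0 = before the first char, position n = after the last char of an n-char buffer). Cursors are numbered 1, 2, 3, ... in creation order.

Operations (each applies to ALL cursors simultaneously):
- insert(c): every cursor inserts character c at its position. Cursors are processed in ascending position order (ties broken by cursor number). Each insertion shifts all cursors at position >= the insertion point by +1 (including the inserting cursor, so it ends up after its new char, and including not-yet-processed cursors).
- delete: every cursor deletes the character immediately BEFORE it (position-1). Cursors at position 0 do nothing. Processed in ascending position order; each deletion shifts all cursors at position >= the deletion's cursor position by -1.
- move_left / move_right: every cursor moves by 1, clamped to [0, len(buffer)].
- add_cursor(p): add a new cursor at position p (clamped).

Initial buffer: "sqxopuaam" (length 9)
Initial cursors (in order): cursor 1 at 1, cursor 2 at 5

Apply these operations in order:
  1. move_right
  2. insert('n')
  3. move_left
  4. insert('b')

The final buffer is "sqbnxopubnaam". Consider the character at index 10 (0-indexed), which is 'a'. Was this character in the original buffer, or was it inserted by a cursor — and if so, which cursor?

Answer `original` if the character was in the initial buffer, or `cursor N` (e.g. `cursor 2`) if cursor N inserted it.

Answer: original

Derivation:
After op 1 (move_right): buffer="sqxopuaam" (len 9), cursors c1@2 c2@6, authorship .........
After op 2 (insert('n')): buffer="sqnxopunaam" (len 11), cursors c1@3 c2@8, authorship ..1....2...
After op 3 (move_left): buffer="sqnxopunaam" (len 11), cursors c1@2 c2@7, authorship ..1....2...
After op 4 (insert('b')): buffer="sqbnxopubnaam" (len 13), cursors c1@3 c2@9, authorship ..11....22...
Authorship (.=original, N=cursor N): . . 1 1 . . . . 2 2 . . .
Index 10: author = original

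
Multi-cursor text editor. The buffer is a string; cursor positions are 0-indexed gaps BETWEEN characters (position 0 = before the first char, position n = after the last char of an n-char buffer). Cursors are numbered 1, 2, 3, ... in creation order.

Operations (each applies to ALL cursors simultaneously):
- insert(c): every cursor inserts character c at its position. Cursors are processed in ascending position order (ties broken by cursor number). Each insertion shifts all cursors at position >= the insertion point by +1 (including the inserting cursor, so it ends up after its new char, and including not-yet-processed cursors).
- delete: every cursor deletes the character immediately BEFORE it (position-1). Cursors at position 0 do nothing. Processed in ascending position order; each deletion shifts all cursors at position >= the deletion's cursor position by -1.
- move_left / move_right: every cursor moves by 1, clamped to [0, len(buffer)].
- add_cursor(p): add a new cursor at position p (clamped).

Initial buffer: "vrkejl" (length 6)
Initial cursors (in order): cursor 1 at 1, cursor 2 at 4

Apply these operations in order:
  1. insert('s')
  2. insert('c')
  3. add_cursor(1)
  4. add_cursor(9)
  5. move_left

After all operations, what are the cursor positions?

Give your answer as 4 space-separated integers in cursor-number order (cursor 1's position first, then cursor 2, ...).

After op 1 (insert('s')): buffer="vsrkesjl" (len 8), cursors c1@2 c2@6, authorship .1...2..
After op 2 (insert('c')): buffer="vscrkescjl" (len 10), cursors c1@3 c2@8, authorship .11...22..
After op 3 (add_cursor(1)): buffer="vscrkescjl" (len 10), cursors c3@1 c1@3 c2@8, authorship .11...22..
After op 4 (add_cursor(9)): buffer="vscrkescjl" (len 10), cursors c3@1 c1@3 c2@8 c4@9, authorship .11...22..
After op 5 (move_left): buffer="vscrkescjl" (len 10), cursors c3@0 c1@2 c2@7 c4@8, authorship .11...22..

Answer: 2 7 0 8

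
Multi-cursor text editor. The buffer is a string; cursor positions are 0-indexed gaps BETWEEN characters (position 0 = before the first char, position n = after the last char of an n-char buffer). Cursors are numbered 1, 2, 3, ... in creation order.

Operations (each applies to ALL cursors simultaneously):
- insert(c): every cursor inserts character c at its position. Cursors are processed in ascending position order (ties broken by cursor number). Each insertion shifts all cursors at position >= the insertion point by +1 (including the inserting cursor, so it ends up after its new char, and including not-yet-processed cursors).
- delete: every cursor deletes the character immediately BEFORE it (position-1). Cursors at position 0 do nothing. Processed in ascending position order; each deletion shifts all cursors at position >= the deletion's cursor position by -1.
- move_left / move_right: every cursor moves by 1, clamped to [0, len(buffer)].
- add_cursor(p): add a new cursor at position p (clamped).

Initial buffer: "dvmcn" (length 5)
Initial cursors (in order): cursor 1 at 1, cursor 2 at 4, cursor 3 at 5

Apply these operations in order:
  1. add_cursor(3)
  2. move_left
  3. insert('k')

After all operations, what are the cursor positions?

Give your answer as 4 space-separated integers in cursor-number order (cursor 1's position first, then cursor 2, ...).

After op 1 (add_cursor(3)): buffer="dvmcn" (len 5), cursors c1@1 c4@3 c2@4 c3@5, authorship .....
After op 2 (move_left): buffer="dvmcn" (len 5), cursors c1@0 c4@2 c2@3 c3@4, authorship .....
After op 3 (insert('k')): buffer="kdvkmkckn" (len 9), cursors c1@1 c4@4 c2@6 c3@8, authorship 1..4.2.3.

Answer: 1 6 8 4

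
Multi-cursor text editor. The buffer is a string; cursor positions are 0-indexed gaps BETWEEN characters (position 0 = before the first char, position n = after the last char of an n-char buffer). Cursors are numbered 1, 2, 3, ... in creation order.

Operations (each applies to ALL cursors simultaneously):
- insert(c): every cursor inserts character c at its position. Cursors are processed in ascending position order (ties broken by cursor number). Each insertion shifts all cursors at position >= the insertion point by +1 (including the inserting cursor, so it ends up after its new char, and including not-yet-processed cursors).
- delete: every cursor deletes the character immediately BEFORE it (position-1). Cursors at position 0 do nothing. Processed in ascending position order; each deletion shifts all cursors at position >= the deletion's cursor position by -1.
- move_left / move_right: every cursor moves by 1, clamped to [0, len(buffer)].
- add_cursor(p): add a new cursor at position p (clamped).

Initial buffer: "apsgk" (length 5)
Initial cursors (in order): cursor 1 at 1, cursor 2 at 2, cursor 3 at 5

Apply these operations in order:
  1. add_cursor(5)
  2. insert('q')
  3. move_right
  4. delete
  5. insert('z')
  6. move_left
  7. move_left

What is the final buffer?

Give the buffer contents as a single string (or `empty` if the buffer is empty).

Answer: aqzqzgkzz

Derivation:
After op 1 (add_cursor(5)): buffer="apsgk" (len 5), cursors c1@1 c2@2 c3@5 c4@5, authorship .....
After op 2 (insert('q')): buffer="aqpqsgkqq" (len 9), cursors c1@2 c2@4 c3@9 c4@9, authorship .1.2...34
After op 3 (move_right): buffer="aqpqsgkqq" (len 9), cursors c1@3 c2@5 c3@9 c4@9, authorship .1.2...34
After op 4 (delete): buffer="aqqgk" (len 5), cursors c1@2 c2@3 c3@5 c4@5, authorship .12..
After op 5 (insert('z')): buffer="aqzqzgkzz" (len 9), cursors c1@3 c2@5 c3@9 c4@9, authorship .1122..34
After op 6 (move_left): buffer="aqzqzgkzz" (len 9), cursors c1@2 c2@4 c3@8 c4@8, authorship .1122..34
After op 7 (move_left): buffer="aqzqzgkzz" (len 9), cursors c1@1 c2@3 c3@7 c4@7, authorship .1122..34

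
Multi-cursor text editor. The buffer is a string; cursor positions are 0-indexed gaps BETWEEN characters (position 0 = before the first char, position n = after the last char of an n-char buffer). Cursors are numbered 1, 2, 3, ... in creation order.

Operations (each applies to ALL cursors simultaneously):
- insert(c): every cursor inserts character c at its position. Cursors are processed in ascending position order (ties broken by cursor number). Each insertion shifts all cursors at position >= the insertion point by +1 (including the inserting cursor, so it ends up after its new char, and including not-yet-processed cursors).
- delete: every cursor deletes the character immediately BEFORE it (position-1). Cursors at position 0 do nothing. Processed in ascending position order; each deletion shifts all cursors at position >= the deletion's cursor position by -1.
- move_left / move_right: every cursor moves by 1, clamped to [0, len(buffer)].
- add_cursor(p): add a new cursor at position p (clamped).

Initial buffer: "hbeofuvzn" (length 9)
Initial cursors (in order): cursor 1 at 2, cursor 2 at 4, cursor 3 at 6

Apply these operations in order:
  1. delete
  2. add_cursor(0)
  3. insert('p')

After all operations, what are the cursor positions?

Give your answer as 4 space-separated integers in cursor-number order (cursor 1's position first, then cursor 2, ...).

After op 1 (delete): buffer="hefvzn" (len 6), cursors c1@1 c2@2 c3@3, authorship ......
After op 2 (add_cursor(0)): buffer="hefvzn" (len 6), cursors c4@0 c1@1 c2@2 c3@3, authorship ......
After op 3 (insert('p')): buffer="phpepfpvzn" (len 10), cursors c4@1 c1@3 c2@5 c3@7, authorship 4.1.2.3...

Answer: 3 5 7 1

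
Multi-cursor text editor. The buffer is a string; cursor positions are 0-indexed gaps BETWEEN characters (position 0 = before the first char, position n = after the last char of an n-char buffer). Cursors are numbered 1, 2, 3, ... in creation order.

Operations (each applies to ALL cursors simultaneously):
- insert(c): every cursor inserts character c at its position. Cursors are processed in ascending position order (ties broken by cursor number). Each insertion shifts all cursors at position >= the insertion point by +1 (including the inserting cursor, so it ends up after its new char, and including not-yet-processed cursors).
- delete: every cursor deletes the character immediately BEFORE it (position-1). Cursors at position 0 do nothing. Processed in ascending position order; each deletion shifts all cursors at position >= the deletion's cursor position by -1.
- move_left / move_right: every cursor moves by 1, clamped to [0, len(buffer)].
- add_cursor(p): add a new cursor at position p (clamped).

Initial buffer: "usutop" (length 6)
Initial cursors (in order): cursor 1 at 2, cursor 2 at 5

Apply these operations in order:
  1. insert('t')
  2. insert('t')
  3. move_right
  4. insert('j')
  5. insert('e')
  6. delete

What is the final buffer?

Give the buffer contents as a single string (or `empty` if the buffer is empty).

After op 1 (insert('t')): buffer="ustutotp" (len 8), cursors c1@3 c2@7, authorship ..1...2.
After op 2 (insert('t')): buffer="usttutottp" (len 10), cursors c1@4 c2@9, authorship ..11...22.
After op 3 (move_right): buffer="usttutottp" (len 10), cursors c1@5 c2@10, authorship ..11...22.
After op 4 (insert('j')): buffer="usttujtottpj" (len 12), cursors c1@6 c2@12, authorship ..11.1..22.2
After op 5 (insert('e')): buffer="usttujetottpje" (len 14), cursors c1@7 c2@14, authorship ..11.11..22.22
After op 6 (delete): buffer="usttujtottpj" (len 12), cursors c1@6 c2@12, authorship ..11.1..22.2

Answer: usttujtottpj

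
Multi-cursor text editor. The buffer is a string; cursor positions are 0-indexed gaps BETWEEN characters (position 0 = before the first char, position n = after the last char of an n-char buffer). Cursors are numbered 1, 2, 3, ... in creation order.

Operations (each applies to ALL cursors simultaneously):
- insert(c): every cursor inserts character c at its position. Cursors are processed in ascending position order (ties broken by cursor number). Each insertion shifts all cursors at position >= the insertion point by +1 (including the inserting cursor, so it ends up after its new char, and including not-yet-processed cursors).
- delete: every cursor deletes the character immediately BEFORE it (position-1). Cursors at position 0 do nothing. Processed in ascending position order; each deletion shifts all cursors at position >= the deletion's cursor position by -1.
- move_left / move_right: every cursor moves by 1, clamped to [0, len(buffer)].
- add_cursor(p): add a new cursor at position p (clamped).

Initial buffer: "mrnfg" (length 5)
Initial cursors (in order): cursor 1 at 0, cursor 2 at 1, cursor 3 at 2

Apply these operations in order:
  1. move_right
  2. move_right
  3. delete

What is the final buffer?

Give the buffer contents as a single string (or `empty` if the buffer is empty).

Answer: mg

Derivation:
After op 1 (move_right): buffer="mrnfg" (len 5), cursors c1@1 c2@2 c3@3, authorship .....
After op 2 (move_right): buffer="mrnfg" (len 5), cursors c1@2 c2@3 c3@4, authorship .....
After op 3 (delete): buffer="mg" (len 2), cursors c1@1 c2@1 c3@1, authorship ..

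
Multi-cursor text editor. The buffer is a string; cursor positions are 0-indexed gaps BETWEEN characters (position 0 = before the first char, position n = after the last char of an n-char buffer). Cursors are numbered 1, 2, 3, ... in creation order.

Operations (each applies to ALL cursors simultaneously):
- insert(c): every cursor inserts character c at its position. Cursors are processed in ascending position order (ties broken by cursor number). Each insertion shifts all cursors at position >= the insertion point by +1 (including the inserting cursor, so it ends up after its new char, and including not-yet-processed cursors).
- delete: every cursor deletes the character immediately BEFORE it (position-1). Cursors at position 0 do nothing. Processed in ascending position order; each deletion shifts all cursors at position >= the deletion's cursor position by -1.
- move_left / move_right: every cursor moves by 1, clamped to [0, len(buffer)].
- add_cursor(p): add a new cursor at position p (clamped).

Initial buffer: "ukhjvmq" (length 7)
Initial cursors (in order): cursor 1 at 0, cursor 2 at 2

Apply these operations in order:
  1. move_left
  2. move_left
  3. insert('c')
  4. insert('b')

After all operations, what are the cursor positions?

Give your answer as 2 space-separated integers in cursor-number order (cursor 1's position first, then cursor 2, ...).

Answer: 4 4

Derivation:
After op 1 (move_left): buffer="ukhjvmq" (len 7), cursors c1@0 c2@1, authorship .......
After op 2 (move_left): buffer="ukhjvmq" (len 7), cursors c1@0 c2@0, authorship .......
After op 3 (insert('c')): buffer="ccukhjvmq" (len 9), cursors c1@2 c2@2, authorship 12.......
After op 4 (insert('b')): buffer="ccbbukhjvmq" (len 11), cursors c1@4 c2@4, authorship 1212.......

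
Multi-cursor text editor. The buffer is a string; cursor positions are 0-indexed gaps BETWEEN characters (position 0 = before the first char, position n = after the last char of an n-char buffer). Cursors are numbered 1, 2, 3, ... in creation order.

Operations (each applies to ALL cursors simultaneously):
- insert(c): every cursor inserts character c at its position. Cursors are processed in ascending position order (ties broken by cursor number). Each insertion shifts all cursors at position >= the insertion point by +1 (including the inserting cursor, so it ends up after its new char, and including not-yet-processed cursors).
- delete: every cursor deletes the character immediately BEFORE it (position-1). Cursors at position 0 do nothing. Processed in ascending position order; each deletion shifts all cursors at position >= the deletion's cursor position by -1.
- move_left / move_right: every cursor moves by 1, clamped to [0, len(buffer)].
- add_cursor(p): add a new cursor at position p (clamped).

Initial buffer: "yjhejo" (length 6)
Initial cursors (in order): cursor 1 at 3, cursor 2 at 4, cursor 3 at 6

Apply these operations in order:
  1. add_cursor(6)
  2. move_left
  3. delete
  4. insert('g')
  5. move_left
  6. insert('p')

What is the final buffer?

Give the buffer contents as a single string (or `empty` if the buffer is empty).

After op 1 (add_cursor(6)): buffer="yjhejo" (len 6), cursors c1@3 c2@4 c3@6 c4@6, authorship ......
After op 2 (move_left): buffer="yjhejo" (len 6), cursors c1@2 c2@3 c3@5 c4@5, authorship ......
After op 3 (delete): buffer="yo" (len 2), cursors c1@1 c2@1 c3@1 c4@1, authorship ..
After op 4 (insert('g')): buffer="yggggo" (len 6), cursors c1@5 c2@5 c3@5 c4@5, authorship .1234.
After op 5 (move_left): buffer="yggggo" (len 6), cursors c1@4 c2@4 c3@4 c4@4, authorship .1234.
After op 6 (insert('p')): buffer="ygggppppgo" (len 10), cursors c1@8 c2@8 c3@8 c4@8, authorship .12312344.

Answer: ygggppppgo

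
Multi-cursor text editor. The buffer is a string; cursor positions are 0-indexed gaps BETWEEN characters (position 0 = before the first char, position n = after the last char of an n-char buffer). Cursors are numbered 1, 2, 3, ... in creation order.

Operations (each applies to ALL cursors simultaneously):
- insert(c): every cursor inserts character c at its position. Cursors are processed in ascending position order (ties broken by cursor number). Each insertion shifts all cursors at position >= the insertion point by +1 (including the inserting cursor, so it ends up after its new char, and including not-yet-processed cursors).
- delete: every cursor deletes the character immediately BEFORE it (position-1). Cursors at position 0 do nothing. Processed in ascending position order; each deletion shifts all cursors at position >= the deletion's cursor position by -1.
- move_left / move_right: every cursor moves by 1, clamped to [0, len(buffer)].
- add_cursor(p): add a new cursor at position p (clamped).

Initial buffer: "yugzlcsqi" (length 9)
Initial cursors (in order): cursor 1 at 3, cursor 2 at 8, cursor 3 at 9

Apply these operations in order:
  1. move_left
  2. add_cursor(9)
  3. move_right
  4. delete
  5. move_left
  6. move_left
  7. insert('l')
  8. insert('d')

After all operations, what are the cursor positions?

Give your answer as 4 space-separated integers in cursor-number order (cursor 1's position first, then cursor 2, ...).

Answer: 2 11 11 11

Derivation:
After op 1 (move_left): buffer="yugzlcsqi" (len 9), cursors c1@2 c2@7 c3@8, authorship .........
After op 2 (add_cursor(9)): buffer="yugzlcsqi" (len 9), cursors c1@2 c2@7 c3@8 c4@9, authorship .........
After op 3 (move_right): buffer="yugzlcsqi" (len 9), cursors c1@3 c2@8 c3@9 c4@9, authorship .........
After op 4 (delete): buffer="yuzlc" (len 5), cursors c1@2 c2@5 c3@5 c4@5, authorship .....
After op 5 (move_left): buffer="yuzlc" (len 5), cursors c1@1 c2@4 c3@4 c4@4, authorship .....
After op 6 (move_left): buffer="yuzlc" (len 5), cursors c1@0 c2@3 c3@3 c4@3, authorship .....
After op 7 (insert('l')): buffer="lyuzllllc" (len 9), cursors c1@1 c2@7 c3@7 c4@7, authorship 1...234..
After op 8 (insert('d')): buffer="ldyuzllldddlc" (len 13), cursors c1@2 c2@11 c3@11 c4@11, authorship 11...234234..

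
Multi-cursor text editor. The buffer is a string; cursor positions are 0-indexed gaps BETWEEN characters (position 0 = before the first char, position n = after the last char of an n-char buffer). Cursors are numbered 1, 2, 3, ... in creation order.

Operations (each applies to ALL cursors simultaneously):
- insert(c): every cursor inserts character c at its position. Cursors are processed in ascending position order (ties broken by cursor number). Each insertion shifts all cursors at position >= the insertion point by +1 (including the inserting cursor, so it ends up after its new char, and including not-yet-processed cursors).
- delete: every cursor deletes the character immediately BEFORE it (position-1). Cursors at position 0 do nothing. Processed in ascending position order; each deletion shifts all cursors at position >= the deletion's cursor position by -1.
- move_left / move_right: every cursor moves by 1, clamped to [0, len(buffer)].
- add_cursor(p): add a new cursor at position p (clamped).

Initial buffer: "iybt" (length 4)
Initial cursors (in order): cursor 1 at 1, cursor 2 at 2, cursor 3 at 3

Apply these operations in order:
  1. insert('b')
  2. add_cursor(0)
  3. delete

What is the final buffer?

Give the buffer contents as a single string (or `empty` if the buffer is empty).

Answer: iybt

Derivation:
After op 1 (insert('b')): buffer="ibybbbt" (len 7), cursors c1@2 c2@4 c3@6, authorship .1.2.3.
After op 2 (add_cursor(0)): buffer="ibybbbt" (len 7), cursors c4@0 c1@2 c2@4 c3@6, authorship .1.2.3.
After op 3 (delete): buffer="iybt" (len 4), cursors c4@0 c1@1 c2@2 c3@3, authorship ....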